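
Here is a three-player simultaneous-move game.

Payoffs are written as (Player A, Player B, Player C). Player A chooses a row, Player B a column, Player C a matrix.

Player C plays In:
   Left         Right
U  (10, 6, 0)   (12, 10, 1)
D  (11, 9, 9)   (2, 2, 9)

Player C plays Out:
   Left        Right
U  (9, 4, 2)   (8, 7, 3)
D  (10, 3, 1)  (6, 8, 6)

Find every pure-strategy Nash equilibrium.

Pure-strategy Nash equilibria: (U, Right, Out), (D, Left, In)

For each player, find the best response to each opponent profile; mutual best responses are the pure NE.
Player A against (Left, In): payoffs 10, 11 → best response D.
Player A against (Left, Out): payoffs 9, 10 → best response D.
Player A against (Right, In): payoffs 12, 2 → best response U.
Player A against (Right, Out): payoffs 8, 6 → best response U.
Player B against (U, In): payoffs 6, 10 → best response Right.
Player B against (U, Out): payoffs 4, 7 → best response Right.
Player B against (D, In): payoffs 9, 2 → best response Left.
Player B against (D, Out): payoffs 3, 8 → best response Right.
Player C against (U, Left): payoffs 0, 2 → best response Out.
Player C against (U, Right): payoffs 1, 3 → best response Out.
Player C against (D, Left): payoffs 9, 1 → best response In.
Player C against (D, Right): payoffs 9, 6 → best response In.
Mutual best responses: (U, Right, Out); (D, Left, In).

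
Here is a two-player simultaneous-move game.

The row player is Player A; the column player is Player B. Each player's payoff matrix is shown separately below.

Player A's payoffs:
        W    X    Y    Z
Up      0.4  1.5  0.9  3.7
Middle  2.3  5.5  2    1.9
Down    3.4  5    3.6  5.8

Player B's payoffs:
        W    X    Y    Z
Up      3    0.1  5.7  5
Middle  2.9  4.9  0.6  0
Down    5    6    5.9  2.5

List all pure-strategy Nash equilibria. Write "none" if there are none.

Pure NE: (Middle, X)

For each strategy profile, look for a profitable unilateral deviation.
(Up, W): Player A can switch to Middle (0.4 → 2.3). Not NE.
(Up, X): Player A can switch to Middle (1.5 → 5.5). Not NE.
(Up, Y): Player A can switch to Middle (0.9 → 2). Not NE.
(Up, Z): Player A can switch to Down (3.7 → 5.8). Not NE.
(Middle, W): Player A can switch to Down (2.3 → 3.4). Not NE.
(Middle, X): Player A gets 5.5, best alternative 5; Player B gets 4.9, best alternative 2.9. No profitable deviation — NE.
(Middle, Y): Player A can switch to Down (2 → 3.6). Not NE.
(Middle, Z): Player A can switch to Up (1.9 → 3.7). Not NE.
(Down, W): Player B can switch to X (5 → 6). Not NE.
(Down, X): Player A can switch to Middle (5 → 5.5). Not NE.
(Down, Y): Player B can switch to X (5.9 → 6). Not NE.
(Down, Z): Player B can switch to W (2.5 → 5). Not NE.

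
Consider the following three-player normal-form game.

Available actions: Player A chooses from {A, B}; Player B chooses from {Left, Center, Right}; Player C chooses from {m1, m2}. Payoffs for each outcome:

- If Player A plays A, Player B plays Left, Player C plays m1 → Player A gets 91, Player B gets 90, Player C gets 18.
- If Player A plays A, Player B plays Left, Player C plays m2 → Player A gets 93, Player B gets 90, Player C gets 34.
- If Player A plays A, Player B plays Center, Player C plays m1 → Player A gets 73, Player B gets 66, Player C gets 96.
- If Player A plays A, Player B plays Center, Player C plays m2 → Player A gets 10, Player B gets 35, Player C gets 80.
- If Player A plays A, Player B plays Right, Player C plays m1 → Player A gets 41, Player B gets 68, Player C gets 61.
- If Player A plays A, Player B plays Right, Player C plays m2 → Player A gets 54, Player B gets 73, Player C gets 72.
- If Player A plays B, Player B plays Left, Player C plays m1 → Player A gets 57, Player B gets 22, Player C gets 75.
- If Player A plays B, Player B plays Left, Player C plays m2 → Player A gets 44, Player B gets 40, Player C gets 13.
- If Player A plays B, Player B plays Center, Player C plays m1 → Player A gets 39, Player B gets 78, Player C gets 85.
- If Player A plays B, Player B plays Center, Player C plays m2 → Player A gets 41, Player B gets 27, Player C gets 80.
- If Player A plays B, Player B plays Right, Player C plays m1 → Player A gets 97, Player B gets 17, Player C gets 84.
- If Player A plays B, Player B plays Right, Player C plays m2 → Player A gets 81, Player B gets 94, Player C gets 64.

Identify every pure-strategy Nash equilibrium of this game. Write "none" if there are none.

Pure NE: (A, Left, m2)

Player A against (Left, m1): payoffs 91, 57 → best response A.
Player A against (Left, m2): payoffs 93, 44 → best response A.
Player A against (Center, m1): payoffs 73, 39 → best response A.
Player A against (Center, m2): payoffs 10, 41 → best response B.
Player A against (Right, m1): payoffs 41, 97 → best response B.
Player A against (Right, m2): payoffs 54, 81 → best response B.
Player B against (A, m1): payoffs 90, 66, 68 → best response Left.
Player B against (A, m2): payoffs 90, 35, 73 → best response Left.
Player B against (B, m1): payoffs 22, 78, 17 → best response Center.
Player B against (B, m2): payoffs 40, 27, 94 → best response Right.
Player C against (A, Left): payoffs 18, 34 → best response m2.
Player C against (A, Center): payoffs 96, 80 → best response m1.
Player C against (A, Right): payoffs 61, 72 → best response m2.
Player C against (B, Left): payoffs 75, 13 → best response m1.
Player C against (B, Center): payoffs 85, 80 → best response m1.
Player C against (B, Right): payoffs 84, 64 → best response m1.
Mutual best responses: (A, Left, m2).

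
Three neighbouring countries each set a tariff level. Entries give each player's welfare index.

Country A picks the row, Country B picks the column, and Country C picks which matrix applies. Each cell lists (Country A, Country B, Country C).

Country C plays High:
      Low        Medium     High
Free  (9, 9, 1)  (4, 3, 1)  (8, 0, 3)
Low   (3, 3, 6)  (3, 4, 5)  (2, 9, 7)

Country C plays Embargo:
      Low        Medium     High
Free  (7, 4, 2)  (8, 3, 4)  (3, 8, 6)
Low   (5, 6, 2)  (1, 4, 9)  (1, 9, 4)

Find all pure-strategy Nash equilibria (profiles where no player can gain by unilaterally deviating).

Mark each player's best response to every combination of opponents' strategies; a profile where every player is best-responding is a pure Nash equilibrium.
Country A against (Low, High): payoffs 9, 3 → best response Free.
Country A against (Low, Embargo): payoffs 7, 5 → best response Free.
Country A against (Medium, High): payoffs 4, 3 → best response Free.
Country A against (Medium, Embargo): payoffs 8, 1 → best response Free.
Country A against (High, High): payoffs 8, 2 → best response Free.
Country A against (High, Embargo): payoffs 3, 1 → best response Free.
Country B against (Free, High): payoffs 9, 3, 0 → best response Low.
Country B against (Free, Embargo): payoffs 4, 3, 8 → best response High.
Country B against (Low, High): payoffs 3, 4, 9 → best response High.
Country B against (Low, Embargo): payoffs 6, 4, 9 → best response High.
Country C against (Free, Low): payoffs 1, 2 → best response Embargo.
Country C against (Free, Medium): payoffs 1, 4 → best response Embargo.
Country C against (Free, High): payoffs 3, 6 → best response Embargo.
Country C against (Low, Low): payoffs 6, 2 → best response High.
Country C against (Low, Medium): payoffs 5, 9 → best response Embargo.
Country C against (Low, High): payoffs 7, 4 → best response High.
Mutual best responses: (Free, High, Embargo).

Pure NE: (Free, High, Embargo)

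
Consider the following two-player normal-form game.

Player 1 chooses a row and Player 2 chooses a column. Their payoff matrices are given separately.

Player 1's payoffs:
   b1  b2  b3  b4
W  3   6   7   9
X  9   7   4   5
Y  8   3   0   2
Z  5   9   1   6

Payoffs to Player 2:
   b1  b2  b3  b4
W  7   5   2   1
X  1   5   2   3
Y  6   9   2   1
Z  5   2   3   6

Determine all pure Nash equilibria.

Player 1 against b1: payoffs 3, 9, 8, 5 → best response X.
Player 1 against b2: payoffs 6, 7, 3, 9 → best response Z.
Player 1 against b3: payoffs 7, 4, 0, 1 → best response W.
Player 1 against b4: payoffs 9, 5, 2, 6 → best response W.
Player 2 against W: payoffs 7, 5, 2, 1 → best response b1.
Player 2 against X: payoffs 1, 5, 2, 3 → best response b2.
Player 2 against Y: payoffs 6, 9, 2, 1 → best response b2.
Player 2 against Z: payoffs 5, 2, 3, 6 → best response b4.
No profile is a mutual best response for all players.

This game has no pure Nash equilibrium.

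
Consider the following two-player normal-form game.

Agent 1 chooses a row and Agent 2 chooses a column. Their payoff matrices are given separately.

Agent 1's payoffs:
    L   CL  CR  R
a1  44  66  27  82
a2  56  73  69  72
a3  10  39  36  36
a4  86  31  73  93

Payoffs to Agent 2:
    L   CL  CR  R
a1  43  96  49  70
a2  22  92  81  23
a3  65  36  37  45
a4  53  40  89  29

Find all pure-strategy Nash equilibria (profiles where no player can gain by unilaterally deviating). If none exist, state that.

Pure-strategy Nash equilibria: (a2, CL); (a4, CR)

Agent 1 against L: payoffs 44, 56, 10, 86 → best response a4.
Agent 1 against CL: payoffs 66, 73, 39, 31 → best response a2.
Agent 1 against CR: payoffs 27, 69, 36, 73 → best response a4.
Agent 1 against R: payoffs 82, 72, 36, 93 → best response a4.
Agent 2 against a1: payoffs 43, 96, 49, 70 → best response CL.
Agent 2 against a2: payoffs 22, 92, 81, 23 → best response CL.
Agent 2 against a3: payoffs 65, 36, 37, 45 → best response L.
Agent 2 against a4: payoffs 53, 40, 89, 29 → best response CR.
Mutual best responses: (a2, CL); (a4, CR).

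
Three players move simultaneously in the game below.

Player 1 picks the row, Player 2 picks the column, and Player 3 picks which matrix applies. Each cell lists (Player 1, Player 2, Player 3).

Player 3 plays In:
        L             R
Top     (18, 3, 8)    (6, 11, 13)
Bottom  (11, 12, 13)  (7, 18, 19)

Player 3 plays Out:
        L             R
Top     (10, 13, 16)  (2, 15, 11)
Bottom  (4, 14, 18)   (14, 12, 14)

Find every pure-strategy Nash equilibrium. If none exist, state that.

Pure NE: (Bottom, R, In)

(Top, L, In): Player 2 can switch to R (3 → 11). Not NE.
(Top, L, Out): Player 2 can switch to R (13 → 15). Not NE.
(Top, R, In): Player 1 can switch to Bottom (6 → 7). Not NE.
(Top, R, Out): Player 1 can switch to Bottom (2 → 14). Not NE.
(Bottom, L, In): Player 1 can switch to Top (11 → 18). Not NE.
(Bottom, L, Out): Player 1 can switch to Top (4 → 10). Not NE.
(Bottom, R, In): Player 1 gets 7, best alternative 6; Player 2 gets 18, best alternative 12; Player 3 gets 19, best alternative 14. No profitable deviation — NE.
(Bottom, R, Out): Player 2 can switch to L (12 → 14). Not NE.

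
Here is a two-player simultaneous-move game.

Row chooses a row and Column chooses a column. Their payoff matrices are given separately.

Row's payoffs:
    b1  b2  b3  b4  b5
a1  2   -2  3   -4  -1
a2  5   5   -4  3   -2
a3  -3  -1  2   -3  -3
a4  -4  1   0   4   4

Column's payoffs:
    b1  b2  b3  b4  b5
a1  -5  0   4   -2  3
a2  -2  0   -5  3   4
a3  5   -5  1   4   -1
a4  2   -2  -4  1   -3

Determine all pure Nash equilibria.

Check each profile: it is a Nash equilibrium iff no player can strictly gain by switching unilaterally.
(a1, b1): Row can switch to a2 (2 → 5). Not NE.
(a1, b2): Row can switch to a2 (-2 → 5). Not NE.
(a1, b3): Row gets 3, best alternative 2; Column gets 4, best alternative 3. No profitable deviation — NE.
(a1, b4): Row can switch to a2 (-4 → 3). Not NE.
(a1, b5): Row can switch to a4 (-1 → 4). Not NE.
(a2, b1): Column can switch to b2 (-2 → 0). Not NE.
(a2, b2): Column can switch to b4 (0 → 3). Not NE.
(a2, b3): Row can switch to a1 (-4 → 3). Not NE.
(a2, b4): Row can switch to a4 (3 → 4). Not NE.
(a2, b5): Row can switch to a1 (-2 → -1). Not NE.
(a3, b1): Row can switch to a1 (-3 → 2). Not NE.
(a3, b2): Row can switch to a2 (-1 → 5). Not NE.
(a3, b3): Row can switch to a1 (2 → 3). Not NE.
(The remaining 7 profiles each have a profitable deviation by the same check.)

Pure NE: (a1, b3)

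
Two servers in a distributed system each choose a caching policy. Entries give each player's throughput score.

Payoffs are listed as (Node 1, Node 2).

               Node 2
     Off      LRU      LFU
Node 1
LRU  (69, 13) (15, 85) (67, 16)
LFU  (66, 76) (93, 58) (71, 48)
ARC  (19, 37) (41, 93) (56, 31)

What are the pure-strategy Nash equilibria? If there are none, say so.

This game has no pure Nash equilibrium.

Node 1 against Off: payoffs 69, 66, 19 → best response LRU.
Node 1 against LRU: payoffs 15, 93, 41 → best response LFU.
Node 1 against LFU: payoffs 67, 71, 56 → best response LFU.
Node 2 against LRU: payoffs 13, 85, 16 → best response LRU.
Node 2 against LFU: payoffs 76, 58, 48 → best response Off.
Node 2 against ARC: payoffs 37, 93, 31 → best response LRU.
No profile is a mutual best response for all players.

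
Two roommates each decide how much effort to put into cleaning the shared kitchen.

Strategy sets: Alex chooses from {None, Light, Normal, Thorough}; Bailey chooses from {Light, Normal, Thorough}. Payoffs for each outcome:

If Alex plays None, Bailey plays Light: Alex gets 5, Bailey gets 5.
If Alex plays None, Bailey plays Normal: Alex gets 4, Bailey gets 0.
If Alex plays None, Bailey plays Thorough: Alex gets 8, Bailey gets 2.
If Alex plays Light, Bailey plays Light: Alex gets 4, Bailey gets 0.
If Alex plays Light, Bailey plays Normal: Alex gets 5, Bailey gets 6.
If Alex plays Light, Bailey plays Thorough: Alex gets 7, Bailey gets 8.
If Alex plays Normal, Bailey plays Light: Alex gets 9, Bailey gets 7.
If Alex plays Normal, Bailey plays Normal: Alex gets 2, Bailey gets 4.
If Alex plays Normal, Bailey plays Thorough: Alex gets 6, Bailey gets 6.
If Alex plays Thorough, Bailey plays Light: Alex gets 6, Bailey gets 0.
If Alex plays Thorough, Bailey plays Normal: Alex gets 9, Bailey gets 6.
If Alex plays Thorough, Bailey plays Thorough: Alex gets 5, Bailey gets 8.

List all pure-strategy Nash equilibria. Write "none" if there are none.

The unique pure-strategy Nash equilibrium is (Normal, Light).

Check each profile: it is a Nash equilibrium iff no player can strictly gain by switching unilaterally.
(None, Light): Alex can switch to Normal (5 → 9). Not NE.
(None, Normal): Alex can switch to Light (4 → 5). Not NE.
(None, Thorough): Bailey can switch to Light (2 → 5). Not NE.
(Light, Light): Alex can switch to None (4 → 5). Not NE.
(Light, Normal): Alex can switch to Thorough (5 → 9). Not NE.
(Light, Thorough): Alex can switch to None (7 → 8). Not NE.
(Normal, Light): Alex gets 9, best alternative 6; Bailey gets 7, best alternative 6. No profitable deviation — NE.
(Normal, Normal): Alex can switch to None (2 → 4). Not NE.
(Normal, Thorough): Alex can switch to None (6 → 8). Not NE.
(The remaining 3 profiles each have a profitable deviation by the same check.)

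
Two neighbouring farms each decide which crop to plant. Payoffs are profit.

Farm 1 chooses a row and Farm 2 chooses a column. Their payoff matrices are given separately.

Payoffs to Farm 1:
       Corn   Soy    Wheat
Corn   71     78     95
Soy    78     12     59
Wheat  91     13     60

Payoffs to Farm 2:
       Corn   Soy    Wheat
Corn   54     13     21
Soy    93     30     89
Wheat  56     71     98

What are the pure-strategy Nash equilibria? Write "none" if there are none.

none

(Corn, Corn): Farm 1 can switch to Soy (71 → 78). Not NE.
(Corn, Soy): Farm 2 can switch to Corn (13 → 54). Not NE.
(Corn, Wheat): Farm 2 can switch to Corn (21 → 54). Not NE.
(Soy, Corn): Farm 1 can switch to Wheat (78 → 91). Not NE.
(Soy, Soy): Farm 1 can switch to Corn (12 → 78). Not NE.
(Soy, Wheat): Farm 1 can switch to Corn (59 → 95). Not NE.
(Wheat, Corn): Farm 2 can switch to Soy (56 → 71). Not NE.
(Wheat, Soy): Farm 1 can switch to Corn (13 → 78). Not NE.
(The remaining 1 profile has a profitable deviation by the same check.)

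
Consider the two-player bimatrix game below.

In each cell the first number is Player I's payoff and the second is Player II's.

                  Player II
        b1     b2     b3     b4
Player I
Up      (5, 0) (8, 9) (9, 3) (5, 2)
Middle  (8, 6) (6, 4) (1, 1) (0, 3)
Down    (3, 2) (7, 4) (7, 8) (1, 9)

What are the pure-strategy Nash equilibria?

For each player, find the best response to each opponent profile; mutual best responses are the pure NE.
Player I against b1: payoffs 5, 8, 3 → best response Middle.
Player I against b2: payoffs 8, 6, 7 → best response Up.
Player I against b3: payoffs 9, 1, 7 → best response Up.
Player I against b4: payoffs 5, 0, 1 → best response Up.
Player II against Up: payoffs 0, 9, 3, 2 → best response b2.
Player II against Middle: payoffs 6, 4, 1, 3 → best response b1.
Player II against Down: payoffs 2, 4, 8, 9 → best response b4.
Mutual best responses: (Up, b2); (Middle, b1).

Pure-strategy Nash equilibria: (Up, b2); (Middle, b1)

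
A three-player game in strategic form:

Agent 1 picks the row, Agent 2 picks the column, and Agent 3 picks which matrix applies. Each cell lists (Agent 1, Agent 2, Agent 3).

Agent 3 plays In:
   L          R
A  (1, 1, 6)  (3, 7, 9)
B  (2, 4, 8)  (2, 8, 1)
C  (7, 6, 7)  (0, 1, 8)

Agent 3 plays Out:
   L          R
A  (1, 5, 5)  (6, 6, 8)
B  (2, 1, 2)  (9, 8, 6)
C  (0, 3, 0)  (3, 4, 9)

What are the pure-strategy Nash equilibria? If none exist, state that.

(A, R, In), (B, R, Out), (C, L, In)

For each strategy profile, look for a profitable unilateral deviation.
(A, L, In): Agent 1 can switch to B (1 → 2). Not NE.
(A, L, Out): Agent 1 can switch to B (1 → 2). Not NE.
(A, R, In): Agent 1 gets 3, best alternative 2; Agent 2 gets 7, best alternative 1; Agent 3 gets 9, best alternative 8. No profitable deviation — NE.
(A, R, Out): Agent 1 can switch to B (6 → 9). Not NE.
(B, L, In): Agent 1 can switch to C (2 → 7). Not NE.
(B, L, Out): Agent 2 can switch to R (1 → 8). Not NE.
(B, R, In): Agent 1 can switch to A (2 → 3). Not NE.
(B, R, Out): Agent 1 gets 9, best alternative 6; Agent 2 gets 8, best alternative 1; Agent 3 gets 6, best alternative 1. No profitable deviation — NE.
(C, L, In): Agent 1 gets 7, best alternative 2; Agent 2 gets 6, best alternative 1; Agent 3 gets 7, best alternative 0. No profitable deviation — NE.
(C, L, Out): Agent 1 can switch to A (0 → 1). Not NE.
(C, R, In): Agent 1 can switch to A (0 → 3). Not NE.
(The remaining 1 profile has a profitable deviation by the same check.)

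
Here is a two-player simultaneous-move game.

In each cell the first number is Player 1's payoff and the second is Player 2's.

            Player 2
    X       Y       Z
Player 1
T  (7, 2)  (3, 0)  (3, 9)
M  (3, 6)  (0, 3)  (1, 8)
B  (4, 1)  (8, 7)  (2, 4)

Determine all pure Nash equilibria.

Pure-strategy Nash equilibria: (T, Z), (B, Y)

For each player, find the best response to each opponent profile; mutual best responses are the pure NE.
Player 1 against X: payoffs 7, 3, 4 → best response T.
Player 1 against Y: payoffs 3, 0, 8 → best response B.
Player 1 against Z: payoffs 3, 1, 2 → best response T.
Player 2 against T: payoffs 2, 0, 9 → best response Z.
Player 2 against M: payoffs 6, 3, 8 → best response Z.
Player 2 against B: payoffs 1, 7, 4 → best response Y.
Mutual best responses: (T, Z); (B, Y).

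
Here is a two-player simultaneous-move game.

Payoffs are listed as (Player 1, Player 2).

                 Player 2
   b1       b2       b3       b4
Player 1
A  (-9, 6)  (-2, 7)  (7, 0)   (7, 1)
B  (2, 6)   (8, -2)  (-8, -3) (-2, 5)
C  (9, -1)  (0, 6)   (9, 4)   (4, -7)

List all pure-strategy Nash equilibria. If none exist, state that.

(A, b1): Player 1 can switch to B (-9 → 2). Not NE.
(A, b2): Player 1 can switch to B (-2 → 8). Not NE.
(A, b3): Player 1 can switch to C (7 → 9). Not NE.
(A, b4): Player 2 can switch to b1 (1 → 6). Not NE.
(B, b1): Player 1 can switch to C (2 → 9). Not NE.
(B, b2): Player 2 can switch to b1 (-2 → 6). Not NE.
(B, b3): Player 1 can switch to A (-8 → 7). Not NE.
(B, b4): Player 1 can switch to A (-2 → 7). Not NE.
(C, b1): Player 2 can switch to b2 (-1 → 6). Not NE.
(C, b2): Player 1 can switch to B (0 → 8). Not NE.
(C, b3): Player 2 can switch to b2 (4 → 6). Not NE.
(C, b4): Player 1 can switch to A (4 → 7). Not NE.

No pure-strategy Nash equilibrium.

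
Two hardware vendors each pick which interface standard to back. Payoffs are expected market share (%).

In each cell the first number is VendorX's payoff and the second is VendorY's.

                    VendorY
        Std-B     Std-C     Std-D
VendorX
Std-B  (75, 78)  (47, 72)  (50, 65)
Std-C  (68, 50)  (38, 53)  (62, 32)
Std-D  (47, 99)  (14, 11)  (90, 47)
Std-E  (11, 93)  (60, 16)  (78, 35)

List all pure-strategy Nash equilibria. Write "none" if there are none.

(Std-B, Std-B): VendorX gets 75, best alternative 68; VendorY gets 78, best alternative 72. No profitable deviation — NE.
(Std-B, Std-C): VendorX can switch to Std-E (47 → 60). Not NE.
(Std-B, Std-D): VendorX can switch to Std-C (50 → 62). Not NE.
(Std-C, Std-B): VendorX can switch to Std-B (68 → 75). Not NE.
(Std-C, Std-C): VendorX can switch to Std-B (38 → 47). Not NE.
(Std-C, Std-D): VendorX can switch to Std-D (62 → 90). Not NE.
(Std-D, Std-B): VendorX can switch to Std-B (47 → 75). Not NE.
(Std-D, Std-C): VendorX can switch to Std-B (14 → 47). Not NE.
(Std-D, Std-D): VendorY can switch to Std-B (47 → 99). Not NE.
(Std-E, Std-B): VendorX can switch to Std-B (11 → 75). Not NE.
(Std-E, Std-C): VendorY can switch to Std-B (16 → 93). Not NE.
(The remaining 1 profile has a profitable deviation by the same check.)

The unique pure-strategy Nash equilibrium is (Std-B, Std-B).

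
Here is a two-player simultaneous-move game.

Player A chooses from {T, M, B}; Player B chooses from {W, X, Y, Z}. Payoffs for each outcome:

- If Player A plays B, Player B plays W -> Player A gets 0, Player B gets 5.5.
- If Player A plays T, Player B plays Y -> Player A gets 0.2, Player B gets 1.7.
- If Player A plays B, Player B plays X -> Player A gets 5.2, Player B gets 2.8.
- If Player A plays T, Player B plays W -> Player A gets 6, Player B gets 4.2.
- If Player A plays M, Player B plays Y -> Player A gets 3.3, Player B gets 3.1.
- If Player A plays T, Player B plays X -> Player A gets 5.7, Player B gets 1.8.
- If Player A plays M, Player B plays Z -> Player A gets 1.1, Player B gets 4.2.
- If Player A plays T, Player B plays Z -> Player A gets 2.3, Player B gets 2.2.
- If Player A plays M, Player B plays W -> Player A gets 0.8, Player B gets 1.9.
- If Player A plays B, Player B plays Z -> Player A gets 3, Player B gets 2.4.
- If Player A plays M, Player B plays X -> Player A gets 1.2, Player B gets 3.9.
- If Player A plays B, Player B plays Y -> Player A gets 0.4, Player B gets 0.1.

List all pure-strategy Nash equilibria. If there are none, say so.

Player A against W: payoffs 6, 0.8, 0 → best response T.
Player A against X: payoffs 5.7, 1.2, 5.2 → best response T.
Player A against Y: payoffs 0.2, 3.3, 0.4 → best response M.
Player A against Z: payoffs 2.3, 1.1, 3 → best response B.
Player B against T: payoffs 4.2, 1.8, 1.7, 2.2 → best response W.
Player B against M: payoffs 1.9, 3.9, 3.1, 4.2 → best response Z.
Player B against B: payoffs 5.5, 2.8, 0.1, 2.4 → best response W.
Mutual best responses: (T, W).

Pure NE: (T, W)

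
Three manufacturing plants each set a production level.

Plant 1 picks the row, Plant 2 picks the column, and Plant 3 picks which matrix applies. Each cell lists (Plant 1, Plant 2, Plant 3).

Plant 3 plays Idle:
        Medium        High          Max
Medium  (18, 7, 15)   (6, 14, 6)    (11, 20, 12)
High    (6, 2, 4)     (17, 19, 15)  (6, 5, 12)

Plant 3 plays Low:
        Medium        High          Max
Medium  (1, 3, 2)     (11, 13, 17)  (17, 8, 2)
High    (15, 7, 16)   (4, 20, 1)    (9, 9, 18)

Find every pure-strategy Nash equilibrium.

(Medium, Medium, Idle): Plant 2 can switch to High (7 → 14). Not NE.
(Medium, Medium, Low): Plant 1 can switch to High (1 → 15). Not NE.
(Medium, High, Idle): Plant 1 can switch to High (6 → 17). Not NE.
(Medium, High, Low): Plant 1 gets 11, best alternative 4; Plant 2 gets 13, best alternative 8; Plant 3 gets 17, best alternative 6. No profitable deviation — NE.
(Medium, Max, Idle): Plant 1 gets 11, best alternative 6; Plant 2 gets 20, best alternative 14; Plant 3 gets 12, best alternative 2. No profitable deviation — NE.
(Medium, Max, Low): Plant 2 can switch to High (8 → 13). Not NE.
(High, Medium, Idle): Plant 1 can switch to Medium (6 → 18). Not NE.
(High, Medium, Low): Plant 2 can switch to High (7 → 20). Not NE.
(High, High, Idle): Plant 1 gets 17, best alternative 6; Plant 2 gets 19, best alternative 5; Plant 3 gets 15, best alternative 1. No profitable deviation — NE.
(High, High, Low): Plant 1 can switch to Medium (4 → 11). Not NE.
(High, Max, Idle): Plant 1 can switch to Medium (6 → 11). Not NE.
(High, Max, Low): Plant 1 can switch to Medium (9 → 17). Not NE.

Pure-strategy Nash equilibria: (Medium, High, Low) and (Medium, Max, Idle) and (High, High, Idle)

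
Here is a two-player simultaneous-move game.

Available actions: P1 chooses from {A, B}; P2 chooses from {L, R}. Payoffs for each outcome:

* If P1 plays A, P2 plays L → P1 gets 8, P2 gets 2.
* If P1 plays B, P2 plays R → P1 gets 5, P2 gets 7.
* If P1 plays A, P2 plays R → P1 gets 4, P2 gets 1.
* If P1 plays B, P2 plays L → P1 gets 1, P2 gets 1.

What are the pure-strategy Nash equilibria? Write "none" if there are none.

Mark each player's best response to every combination of opponents' strategies; a profile where every player is best-responding is a pure Nash equilibrium.
P1 against L: payoffs 8, 1 → best response A.
P1 against R: payoffs 4, 5 → best response B.
P2 against A: payoffs 2, 1 → best response L.
P2 against B: payoffs 1, 7 → best response R.
Mutual best responses: (A, L); (B, R).

Pure-strategy Nash equilibria: (A, L), (B, R)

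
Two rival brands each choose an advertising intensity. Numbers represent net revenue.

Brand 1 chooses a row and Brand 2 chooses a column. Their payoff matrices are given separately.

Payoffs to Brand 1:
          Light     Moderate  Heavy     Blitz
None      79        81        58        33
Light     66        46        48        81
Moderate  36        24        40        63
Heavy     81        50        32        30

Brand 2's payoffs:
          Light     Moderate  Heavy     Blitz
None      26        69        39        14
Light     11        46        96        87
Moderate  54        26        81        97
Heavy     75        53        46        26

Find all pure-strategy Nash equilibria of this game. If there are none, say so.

For each strategy profile, look for a profitable unilateral deviation.
(None, Light): Brand 1 can switch to Heavy (79 → 81). Not NE.
(None, Moderate): Brand 1 gets 81, best alternative 50; Brand 2 gets 69, best alternative 39. No profitable deviation — NE.
(None, Heavy): Brand 2 can switch to Moderate (39 → 69). Not NE.
(None, Blitz): Brand 1 can switch to Light (33 → 81). Not NE.
(Light, Light): Brand 1 can switch to None (66 → 79). Not NE.
(Light, Moderate): Brand 1 can switch to None (46 → 81). Not NE.
(Light, Heavy): Brand 1 can switch to None (48 → 58). Not NE.
(Heavy, Light): Brand 1 gets 81, best alternative 79; Brand 2 gets 75, best alternative 53. No profitable deviation — NE.
(The remaining 8 profiles each have a profitable deviation by the same check.)

(None, Moderate) and (Heavy, Light)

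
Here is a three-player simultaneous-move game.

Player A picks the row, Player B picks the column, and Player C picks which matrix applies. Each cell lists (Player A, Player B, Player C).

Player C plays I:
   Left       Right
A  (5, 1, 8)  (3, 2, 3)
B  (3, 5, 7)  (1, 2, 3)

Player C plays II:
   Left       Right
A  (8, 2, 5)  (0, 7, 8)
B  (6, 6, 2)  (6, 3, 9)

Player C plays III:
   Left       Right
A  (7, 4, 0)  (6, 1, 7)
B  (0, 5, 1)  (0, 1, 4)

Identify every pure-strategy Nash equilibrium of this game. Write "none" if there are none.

For each player, find the best response to each opponent profile; mutual best responses are the pure NE.
Player A against (Left, I): payoffs 5, 3 → best response A.
Player A against (Left, II): payoffs 8, 6 → best response A.
Player A against (Left, III): payoffs 7, 0 → best response A.
Player A against (Right, I): payoffs 3, 1 → best response A.
Player A against (Right, II): payoffs 0, 6 → best response B.
Player A against (Right, III): payoffs 6, 0 → best response A.
Player B against (A, I): payoffs 1, 2 → best response Right.
Player B against (A, II): payoffs 2, 7 → best response Right.
Player B against (A, III): payoffs 4, 1 → best response Left.
Player B against (B, I): payoffs 5, 2 → best response Left.
Player B against (B, II): payoffs 6, 3 → best response Left.
Player B against (B, III): payoffs 5, 1 → best response Left.
Player C against (A, Left): payoffs 8, 5, 0 → best response I.
Player C against (A, Right): payoffs 3, 8, 7 → best response II.
Player C against (B, Left): payoffs 7, 2, 1 → best response I.
Player C against (B, Right): payoffs 3, 9, 4 → best response II.
No profile is a mutual best response for all players.

none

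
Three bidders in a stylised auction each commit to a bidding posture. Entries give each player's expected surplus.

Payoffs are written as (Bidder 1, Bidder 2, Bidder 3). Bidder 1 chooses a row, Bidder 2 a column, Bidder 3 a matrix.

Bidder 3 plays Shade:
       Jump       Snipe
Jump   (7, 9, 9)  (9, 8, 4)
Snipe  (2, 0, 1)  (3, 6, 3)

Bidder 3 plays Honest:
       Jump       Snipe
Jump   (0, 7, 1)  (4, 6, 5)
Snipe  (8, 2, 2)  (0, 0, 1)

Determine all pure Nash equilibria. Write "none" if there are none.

Bidder 1 against (Jump, Shade): payoffs 7, 2 → best response Jump.
Bidder 1 against (Jump, Honest): payoffs 0, 8 → best response Snipe.
Bidder 1 against (Snipe, Shade): payoffs 9, 3 → best response Jump.
Bidder 1 against (Snipe, Honest): payoffs 4, 0 → best response Jump.
Bidder 2 against (Jump, Shade): payoffs 9, 8 → best response Jump.
Bidder 2 against (Jump, Honest): payoffs 7, 6 → best response Jump.
Bidder 2 against (Snipe, Shade): payoffs 0, 6 → best response Snipe.
Bidder 2 against (Snipe, Honest): payoffs 2, 0 → best response Jump.
Bidder 3 against (Jump, Jump): payoffs 9, 1 → best response Shade.
Bidder 3 against (Jump, Snipe): payoffs 4, 5 → best response Honest.
Bidder 3 against (Snipe, Jump): payoffs 1, 2 → best response Honest.
Bidder 3 against (Snipe, Snipe): payoffs 3, 1 → best response Shade.
Mutual best responses: (Jump, Jump, Shade); (Snipe, Jump, Honest).

(Jump, Jump, Shade), (Snipe, Jump, Honest)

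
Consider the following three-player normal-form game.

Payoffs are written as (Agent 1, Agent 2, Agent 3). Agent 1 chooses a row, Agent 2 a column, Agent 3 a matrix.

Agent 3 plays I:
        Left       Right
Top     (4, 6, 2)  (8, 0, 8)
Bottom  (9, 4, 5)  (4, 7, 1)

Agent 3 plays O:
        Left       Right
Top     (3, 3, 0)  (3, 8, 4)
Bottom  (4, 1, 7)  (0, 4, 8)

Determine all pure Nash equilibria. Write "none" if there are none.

(Top, Left, I): Agent 1 can switch to Bottom (4 → 9). Not NE.
(Top, Left, O): Agent 1 can switch to Bottom (3 → 4). Not NE.
(Top, Right, I): Agent 2 can switch to Left (0 → 6). Not NE.
(Top, Right, O): Agent 3 can switch to I (4 → 8). Not NE.
(Bottom, Left, I): Agent 2 can switch to Right (4 → 7). Not NE.
(Bottom, Left, O): Agent 2 can switch to Right (1 → 4). Not NE.
(Bottom, Right, I): Agent 1 can switch to Top (4 → 8). Not NE.
(Bottom, Right, O): Agent 1 can switch to Top (0 → 3). Not NE.

No pure-strategy Nash equilibrium.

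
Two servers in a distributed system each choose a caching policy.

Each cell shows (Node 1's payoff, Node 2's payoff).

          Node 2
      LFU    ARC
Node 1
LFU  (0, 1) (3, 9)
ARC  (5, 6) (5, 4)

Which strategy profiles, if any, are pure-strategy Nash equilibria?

Pure NE: (ARC, LFU)

For each player, find the best response to each opponent profile; mutual best responses are the pure NE.
Node 1 against LFU: payoffs 0, 5 → best response ARC.
Node 1 against ARC: payoffs 3, 5 → best response ARC.
Node 2 against LFU: payoffs 1, 9 → best response ARC.
Node 2 against ARC: payoffs 6, 4 → best response LFU.
Mutual best responses: (ARC, LFU).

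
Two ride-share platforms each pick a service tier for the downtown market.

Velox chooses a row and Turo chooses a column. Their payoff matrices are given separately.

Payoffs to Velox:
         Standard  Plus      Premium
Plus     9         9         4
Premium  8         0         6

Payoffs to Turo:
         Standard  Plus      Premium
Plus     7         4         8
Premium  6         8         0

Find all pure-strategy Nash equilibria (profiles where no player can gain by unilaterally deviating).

For each strategy profile, look for a profitable unilateral deviation.
(Plus, Standard): Turo can switch to Premium (7 → 8). Not NE.
(Plus, Plus): Turo can switch to Standard (4 → 7). Not NE.
(Plus, Premium): Velox can switch to Premium (4 → 6). Not NE.
(Premium, Standard): Velox can switch to Plus (8 → 9). Not NE.
(Premium, Plus): Velox can switch to Plus (0 → 9). Not NE.
(Premium, Premium): Turo can switch to Standard (0 → 6). Not NE.

There is no pure-strategy Nash equilibrium.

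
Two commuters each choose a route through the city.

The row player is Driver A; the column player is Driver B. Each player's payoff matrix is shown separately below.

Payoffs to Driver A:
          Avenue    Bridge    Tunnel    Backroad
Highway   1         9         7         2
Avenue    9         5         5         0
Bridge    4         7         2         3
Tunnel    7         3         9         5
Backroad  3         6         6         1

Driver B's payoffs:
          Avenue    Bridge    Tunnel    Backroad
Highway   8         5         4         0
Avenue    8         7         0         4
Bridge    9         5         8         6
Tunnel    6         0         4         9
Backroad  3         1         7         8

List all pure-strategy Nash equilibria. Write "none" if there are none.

(Highway, Avenue): Driver A can switch to Avenue (1 → 9). Not NE.
(Highway, Bridge): Driver B can switch to Avenue (5 → 8). Not NE.
(Highway, Tunnel): Driver A can switch to Tunnel (7 → 9). Not NE.
(Highway, Backroad): Driver A can switch to Bridge (2 → 3). Not NE.
(Avenue, Avenue): Driver A gets 9, best alternative 7; Driver B gets 8, best alternative 7. No profitable deviation — NE.
(Avenue, Bridge): Driver A can switch to Highway (5 → 9). Not NE.
(Avenue, Tunnel): Driver A can switch to Highway (5 → 7). Not NE.
(Avenue, Backroad): Driver A can switch to Highway (0 → 2). Not NE.
(Bridge, Avenue): Driver A can switch to Avenue (4 → 9). Not NE.
(Bridge, Bridge): Driver A can switch to Highway (7 → 9). Not NE.
(Bridge, Tunnel): Driver A can switch to Highway (2 → 7). Not NE.
(Tunnel, Backroad): Driver A gets 5, best alternative 3; Driver B gets 9, best alternative 6. No profitable deviation — NE.
(The remaining 8 profiles each have a profitable deviation by the same check.)

(Avenue, Avenue), (Tunnel, Backroad)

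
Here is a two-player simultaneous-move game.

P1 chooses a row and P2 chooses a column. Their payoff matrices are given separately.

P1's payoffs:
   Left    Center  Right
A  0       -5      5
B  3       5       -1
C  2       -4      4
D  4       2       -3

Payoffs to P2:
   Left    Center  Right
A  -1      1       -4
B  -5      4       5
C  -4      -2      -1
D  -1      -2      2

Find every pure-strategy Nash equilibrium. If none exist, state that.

P1 against Left: payoffs 0, 3, 2, 4 → best response D.
P1 against Center: payoffs -5, 5, -4, 2 → best response B.
P1 against Right: payoffs 5, -1, 4, -3 → best response A.
P2 against A: payoffs -1, 1, -4 → best response Center.
P2 against B: payoffs -5, 4, 5 → best response Right.
P2 against C: payoffs -4, -2, -1 → best response Right.
P2 against D: payoffs -1, -2, 2 → best response Right.
No profile is a mutual best response for all players.

none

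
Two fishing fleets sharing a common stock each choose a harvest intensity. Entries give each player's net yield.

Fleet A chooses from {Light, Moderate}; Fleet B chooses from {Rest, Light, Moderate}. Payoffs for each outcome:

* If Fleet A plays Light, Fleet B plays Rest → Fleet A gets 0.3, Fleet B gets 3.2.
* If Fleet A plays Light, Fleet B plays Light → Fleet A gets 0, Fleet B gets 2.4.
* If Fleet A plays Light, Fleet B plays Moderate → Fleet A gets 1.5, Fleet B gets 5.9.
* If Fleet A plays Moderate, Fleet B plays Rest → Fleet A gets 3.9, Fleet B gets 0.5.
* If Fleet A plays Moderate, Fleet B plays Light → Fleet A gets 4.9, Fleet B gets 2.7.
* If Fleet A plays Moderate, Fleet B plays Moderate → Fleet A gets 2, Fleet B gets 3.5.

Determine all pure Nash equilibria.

(Moderate, Moderate)

Fleet A against Rest: payoffs 0.3, 3.9 → best response Moderate.
Fleet A against Light: payoffs 0, 4.9 → best response Moderate.
Fleet A against Moderate: payoffs 1.5, 2 → best response Moderate.
Fleet B against Light: payoffs 3.2, 2.4, 5.9 → best response Moderate.
Fleet B against Moderate: payoffs 0.5, 2.7, 3.5 → best response Moderate.
Mutual best responses: (Moderate, Moderate).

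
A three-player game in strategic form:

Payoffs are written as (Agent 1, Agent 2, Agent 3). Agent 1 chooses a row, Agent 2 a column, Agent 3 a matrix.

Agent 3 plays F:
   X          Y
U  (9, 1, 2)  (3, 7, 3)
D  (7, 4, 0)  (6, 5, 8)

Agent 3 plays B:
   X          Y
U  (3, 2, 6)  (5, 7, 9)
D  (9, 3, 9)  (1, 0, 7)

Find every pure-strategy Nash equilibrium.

Pure-strategy Nash equilibria: (U, Y, B) and (D, X, B) and (D, Y, F)

Agent 1 against (X, F): payoffs 9, 7 → best response U.
Agent 1 against (X, B): payoffs 3, 9 → best response D.
Agent 1 against (Y, F): payoffs 3, 6 → best response D.
Agent 1 against (Y, B): payoffs 5, 1 → best response U.
Agent 2 against (U, F): payoffs 1, 7 → best response Y.
Agent 2 against (U, B): payoffs 2, 7 → best response Y.
Agent 2 against (D, F): payoffs 4, 5 → best response Y.
Agent 2 against (D, B): payoffs 3, 0 → best response X.
Agent 3 against (U, X): payoffs 2, 6 → best response B.
Agent 3 against (U, Y): payoffs 3, 9 → best response B.
Agent 3 against (D, X): payoffs 0, 9 → best response B.
Agent 3 against (D, Y): payoffs 8, 7 → best response F.
Mutual best responses: (U, Y, B); (D, X, B); (D, Y, F).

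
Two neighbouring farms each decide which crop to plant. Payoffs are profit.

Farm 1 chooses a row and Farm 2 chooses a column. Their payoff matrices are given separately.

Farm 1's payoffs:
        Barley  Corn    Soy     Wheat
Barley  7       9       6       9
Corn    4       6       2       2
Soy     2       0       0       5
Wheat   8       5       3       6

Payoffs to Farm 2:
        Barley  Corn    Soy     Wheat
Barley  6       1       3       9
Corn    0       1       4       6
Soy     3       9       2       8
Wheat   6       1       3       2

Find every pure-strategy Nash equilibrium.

For each strategy profile, look for a profitable unilateral deviation.
(Barley, Barley): Farm 1 can switch to Wheat (7 → 8). Not NE.
(Barley, Corn): Farm 2 can switch to Barley (1 → 6). Not NE.
(Barley, Soy): Farm 2 can switch to Barley (3 → 6). Not NE.
(Barley, Wheat): Farm 1 gets 9, best alternative 6; Farm 2 gets 9, best alternative 6. No profitable deviation — NE.
(Corn, Barley): Farm 1 can switch to Barley (4 → 7). Not NE.
(Corn, Corn): Farm 1 can switch to Barley (6 → 9). Not NE.
(Corn, Soy): Farm 1 can switch to Barley (2 → 6). Not NE.
(Corn, Wheat): Farm 1 can switch to Barley (2 → 9). Not NE.
(Soy, Barley): Farm 1 can switch to Barley (2 → 7). Not NE.
(Soy, Corn): Farm 1 can switch to Barley (0 → 9). Not NE.
(Soy, Soy): Farm 1 can switch to Barley (0 → 6). Not NE.
(Soy, Wheat): Farm 1 can switch to Barley (5 → 9). Not NE.
(Wheat, Barley): Farm 1 gets 8, best alternative 7; Farm 2 gets 6, best alternative 3. No profitable deviation — NE.
(Wheat, Corn): Farm 1 can switch to Barley (5 → 9). Not NE.
(The remaining 2 profiles each have a profitable deviation by the same check.)

The pure Nash equilibria are (Barley, Wheat) and (Wheat, Barley).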